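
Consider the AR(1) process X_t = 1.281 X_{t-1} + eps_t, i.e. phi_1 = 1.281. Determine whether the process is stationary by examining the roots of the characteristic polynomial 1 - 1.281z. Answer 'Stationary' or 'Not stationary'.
\text{Not stationary}

The AR(p) characteristic polynomial is P(z) = 1 - 1.281z.
Stationarity requires all roots to lie outside the unit circle, i.e. |z| > 1 for every root.
This is linear in z: 1 + (-1.281) z = 0  =>  z = -1/(-1.281) = 0.78064,  |z| = 0.78064.
Moduli of all roots: 0.7806.
All moduli strictly greater than 1? No.
Verdict: Not stationary.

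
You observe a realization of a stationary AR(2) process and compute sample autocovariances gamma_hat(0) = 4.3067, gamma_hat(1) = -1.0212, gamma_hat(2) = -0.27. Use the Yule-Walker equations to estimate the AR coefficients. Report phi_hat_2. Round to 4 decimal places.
\hat\phi_{2} = -0.1260

The Yule-Walker equations for an AR(p) process read, in matrix form,
  Gamma_p phi = r_p,   with   (Gamma_p)_{ij} = gamma(|i - j|),
                       (r_p)_i = gamma(i),   i,j = 1..p.
Substitute the sample gammas (Toeplitz matrix and right-hand side of size 2):
  Gamma_p = [[4.3067, -1.0212], [-1.0212, 4.3067]]
  r_p     = [-1.0212, -0.27]
Written out:
  4.3067 phi_1 - 1.0212 phi_2 = -1.0212
  -1.0212 phi_1 + 4.3067 phi_2 = -0.27
Solve by Cramer's rule:
  det = gamma(0)^2 - gamma(1)^2 = (4.3067)^2 - (-1.0212)^2 = 18.54766489 - 1.04284944 = 17.50481545
  phi_hat_1 = [gamma(1) gamma(0) - gamma(1) gamma(2)] / det = [(-1.0212)(4.3067) - (-1.0212)(-0.27)] / 17.50481545 = -4.67372604 / 17.50481545 = -0.267
  phi_hat_2 = [gamma(0) gamma(2) - gamma(1)^2] / det = [(4.3067)(-0.27) - (-1.0212)^2] / 17.50481545 = -2.20565844 / 17.50481545 = -0.126
So phi_hat = [-0.2670, -0.1260].
Therefore phi_hat_2 = -0.1260.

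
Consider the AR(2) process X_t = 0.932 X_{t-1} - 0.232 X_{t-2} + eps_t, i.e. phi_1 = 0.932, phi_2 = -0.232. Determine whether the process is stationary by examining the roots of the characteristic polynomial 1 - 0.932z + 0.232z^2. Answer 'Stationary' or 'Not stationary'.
\text{Stationary}

The AR(p) characteristic polynomial is P(z) = 1 - 0.932z + 0.232z^2.
Stationarity requires all roots to lie outside the unit circle, i.e. |z| > 1 for every root.
Set 1 + (-0.932) z + (0.232) z^2 = 0, i.e. a z^2 + b z + c = 0 with a = 0.232, b = -0.932, c = 1.
Discriminant D = b^2 - 4ac = (-0.932)^2 - 4*(0.232)*1 = 0.868624 - (0.928) = -0.059376.
D < 0, so the roots are the complex-conjugate pair z = (-b +/- i sqrt(-D)) / (2a) = 2.0086 +/- 0.5252i.
For a conjugate pair |z|^2 = z * conj(z) = (product of roots) = c/a = 1/(0.232) = 4.310345, so |z| = sqrt(4.310345) = 2.0761 for both roots.
Moduli of all roots: 2.0761, 2.0761.
All moduli strictly greater than 1? Yes.
Verdict: Stationary.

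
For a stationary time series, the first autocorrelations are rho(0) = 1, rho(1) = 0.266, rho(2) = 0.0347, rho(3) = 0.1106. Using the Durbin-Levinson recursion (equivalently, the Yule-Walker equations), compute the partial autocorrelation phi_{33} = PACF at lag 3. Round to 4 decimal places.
\phi_{33} = 0.1200

The PACF at lag k is phi_{kk}, the last component of the solution
to the Yule-Walker system G_k phi = r_k where
  (G_k)_{ij} = rho(|i - j|), (r_k)_i = rho(i), i,j = 1..k.
Equivalently, Durbin-Levinson gives phi_{kk} iteratively:
  phi_{11} = rho(1)
  phi_{kk} = [rho(k) - sum_{j=1..k-1} phi_{k-1,j} rho(k-j)]
            / [1 - sum_{j=1..k-1} phi_{k-1,j} rho(j)],
  phi_{k,j} = phi_{k-1,j} - phi_{kk} phi_{k-1,k-j},  j = 1..k-1.
Step k = 1:
  phi_11 = rho(1) = 0.266.
Step k = 2:
  phi_22 = [rho(2) - phi_11 rho(1)] / [1 - phi_11 rho(1)] = [0.0347 - (0.266)(0.266)] / [1 - (0.266)(0.266)]
         = -0.036056 / 0.929244 = -0.038801.
  Update: phi_21 = phi_11 - phi_22 phi_11 = 0.266 - (-0.038801)(0.266) = 0.276321.
Step k = 3:
  phi_33 = [rho(3) - phi_21 rho(2) - phi_22 rho(1)] / [1 - phi_21 rho(1) - phi_22 rho(2)]
    numerator   = 0.1106 - (0.276321)(0.0347) - (-0.038801)(0.266) = 0.11133284
    denominator = 1 - (0.276321)(0.266) - (-0.038801)(0.0347) = 0.92784498
  phi_33 = 0.11133284 / 0.92784498 = 0.12.
Therefore phi_{33} = 0.1200.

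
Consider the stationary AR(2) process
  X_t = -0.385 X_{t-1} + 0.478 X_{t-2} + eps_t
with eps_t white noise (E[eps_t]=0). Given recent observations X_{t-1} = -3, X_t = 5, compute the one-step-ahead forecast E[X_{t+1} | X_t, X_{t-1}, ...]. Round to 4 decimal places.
E[X_{t+1} \mid \mathcal F_t] = -3.3590

For an AR(p) model X_t = c + sum_i phi_i X_{t-i} + eps_t, the
one-step-ahead conditional mean is
  E[X_{t+1} | X_t, ...] = c + sum_i phi_i X_{t+1-i}.
Substitute known values:
  E[X_{t+1} | ...] = (-0.385) * (5) + (0.478) * (-3)
                   = -3.3590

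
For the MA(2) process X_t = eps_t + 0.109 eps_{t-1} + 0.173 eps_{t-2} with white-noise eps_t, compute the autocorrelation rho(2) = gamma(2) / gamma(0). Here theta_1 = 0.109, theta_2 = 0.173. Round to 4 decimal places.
\rho(2) = 0.1661

For an MA(q) process with theta_0 = 1, the autocovariance is
  gamma(k) = sigma^2 * sum_{i=0..q-k} theta_i * theta_{i+k},
and rho(k) = gamma(k) / gamma(0). Sigma^2 cancels.
  numerator   = (1)*(0.173) = 0.173.
  denominator = (1)^2 + (0.109)^2 + (0.173)^2 = 1.04181.
  rho(2) = 0.173 / 1.04181 = 0.1661.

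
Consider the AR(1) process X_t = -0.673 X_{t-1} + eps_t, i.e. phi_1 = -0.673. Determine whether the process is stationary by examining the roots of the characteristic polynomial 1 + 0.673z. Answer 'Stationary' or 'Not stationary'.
\text{Stationary}

The AR(p) characteristic polynomial is P(z) = 1 + 0.673z.
Stationarity requires all roots to lie outside the unit circle, i.e. |z| > 1 for every root.
This is linear in z: 1 + (0.673) z = 0  =>  z = -1/(0.673) = -1.485884,  |z| = 1.485884.
Moduli of all roots: 1.4859.
All moduli strictly greater than 1? Yes.
Verdict: Stationary.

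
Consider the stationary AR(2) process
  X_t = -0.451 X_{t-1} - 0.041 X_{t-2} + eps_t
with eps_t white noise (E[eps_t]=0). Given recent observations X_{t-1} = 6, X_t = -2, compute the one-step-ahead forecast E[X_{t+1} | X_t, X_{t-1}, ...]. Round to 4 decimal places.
E[X_{t+1} \mid \mathcal F_t] = 0.6560

For an AR(p) model X_t = c + sum_i phi_i X_{t-i} + eps_t, the
one-step-ahead conditional mean is
  E[X_{t+1} | X_t, ...] = c + sum_i phi_i X_{t+1-i}.
Substitute known values:
  E[X_{t+1} | ...] = (-0.451) * (-2) + (-0.041) * (6)
                   = 0.6560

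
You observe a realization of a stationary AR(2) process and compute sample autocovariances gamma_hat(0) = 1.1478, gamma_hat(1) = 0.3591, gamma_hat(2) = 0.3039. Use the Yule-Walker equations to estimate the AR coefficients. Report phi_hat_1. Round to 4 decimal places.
\hat\phi_{1} = 0.2550

The Yule-Walker equations for an AR(p) process read, in matrix form,
  Gamma_p phi = r_p,   with   (Gamma_p)_{ij} = gamma(|i - j|),
                       (r_p)_i = gamma(i),   i,j = 1..p.
Substitute the sample gammas (Toeplitz matrix and right-hand side of size 2):
  Gamma_p = [[1.1478, 0.3591], [0.3591, 1.1478]]
  r_p     = [0.3591, 0.3039]
Written out:
  1.1478 phi_1 + 0.3591 phi_2 = 0.3591
  0.3591 phi_1 + 1.1478 phi_2 = 0.3039
Solve by Cramer's rule:
  det = gamma(0)^2 - gamma(1)^2 = (1.1478)^2 - (0.3591)^2 = 1.31744484 - 0.12895281 = 1.18849203
  phi_hat_1 = [gamma(1) gamma(0) - gamma(1) gamma(2)] / det = [(0.3591)(1.1478) - (0.3591)(0.3039)] / 1.18849203 = 0.30304449 / 1.18849203 = 0.255
  phi_hat_2 = [gamma(0) gamma(2) - gamma(1)^2] / det = [(1.1478)(0.3039) - (0.3591)^2] / 1.18849203 = 0.21986361 / 1.18849203 = 0.185
So phi_hat = [0.2550, 0.1850].
Therefore phi_hat_1 = 0.2550.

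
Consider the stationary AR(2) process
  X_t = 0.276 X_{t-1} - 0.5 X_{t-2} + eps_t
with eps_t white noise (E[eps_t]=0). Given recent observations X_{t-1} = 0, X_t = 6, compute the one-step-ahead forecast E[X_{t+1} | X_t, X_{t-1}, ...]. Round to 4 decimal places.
E[X_{t+1} \mid \mathcal F_t] = 1.6560

For an AR(p) model X_t = c + sum_i phi_i X_{t-i} + eps_t, the
one-step-ahead conditional mean is
  E[X_{t+1} | X_t, ...] = c + sum_i phi_i X_{t+1-i}.
Substitute known values:
  E[X_{t+1} | ...] = (0.276) * (6) + (-0.5) * (0)
                   = 1.6560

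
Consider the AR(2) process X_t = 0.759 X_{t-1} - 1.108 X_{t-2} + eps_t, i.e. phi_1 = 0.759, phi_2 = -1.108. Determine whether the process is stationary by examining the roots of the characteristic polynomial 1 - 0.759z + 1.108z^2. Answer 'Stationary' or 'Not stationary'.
\text{Not stationary}

The AR(p) characteristic polynomial is P(z) = 1 - 0.759z + 1.108z^2.
Stationarity requires all roots to lie outside the unit circle, i.e. |z| > 1 for every root.
Set 1 + (-0.759) z + (1.108) z^2 = 0, i.e. a z^2 + b z + c = 0 with a = 1.108, b = -0.759, c = 1.
Discriminant D = b^2 - 4ac = (-0.759)^2 - 4*(1.108)*1 = 0.576081 - (4.432) = -3.855919.
D < 0, so the roots are the complex-conjugate pair z = (-b +/- i sqrt(-D)) / (2a) = 0.3425 +/- 0.8861i.
For a conjugate pair |z|^2 = z * conj(z) = (product of roots) = c/a = 1/(1.108) = 0.902527, so |z| = sqrt(0.902527) = 0.95 for both roots.
Moduli of all roots: 0.9500, 0.9500.
All moduli strictly greater than 1? No.
Verdict: Not stationary.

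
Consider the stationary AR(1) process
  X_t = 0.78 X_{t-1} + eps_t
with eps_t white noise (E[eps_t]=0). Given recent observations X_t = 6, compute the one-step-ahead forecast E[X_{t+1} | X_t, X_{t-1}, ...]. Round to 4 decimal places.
E[X_{t+1} \mid \mathcal F_t] = 4.6800

For an AR(p) model X_t = c + sum_i phi_i X_{t-i} + eps_t, the
one-step-ahead conditional mean is
  E[X_{t+1} | X_t, ...] = c + sum_i phi_i X_{t+1-i}.
Substitute known values:
  E[X_{t+1} | ...] = (0.78) * (6)
                   = 4.6800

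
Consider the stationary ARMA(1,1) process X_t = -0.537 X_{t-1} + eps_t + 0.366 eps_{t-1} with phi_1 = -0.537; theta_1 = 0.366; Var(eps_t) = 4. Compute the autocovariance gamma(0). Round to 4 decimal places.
\gamma(0) = 4.1644

Multiply the model equation by X_{t-k} and take expectations. With theta_0 = psi_0 = 1 and psi_j the MA(infinity) weights, this gives
  gamma(k) - sum_i phi_i gamma(k-i) = c_k,
  c_k = sigma^2 * sum_{j=k..q} theta_j psi_{j-k}   (c_k = 0 for k > q),
using gamma(-m) = gamma(m).
psi-weights needed (psi_j = theta_j + sum_i phi_i psi_{j-i}):
  psi_1 = theta_1 + phi_1 = 0.366 + (-0.537) = -0.171
Right-hand sides:
  c_0 = sigma^2 (1 + theta_1 psi_1) = 4 * (1 + (0.366)(-0.171)) = 4 * 0.937414 = 3.749656
  c_1 = sigma^2 theta_1 = 4 * (0.366) = 1.464
  c_2 = 0
Equations for k = 0 and k = 1 (AR order 1):
  gamma(0) = phi_1 gamma(1) + c_0
  gamma(1) = phi_1 gamma(0) + c_1
Substituting the second into the first: gamma(0) (1 - phi_1^2) = c_0 + phi_1 c_1, so
  gamma(0) = (c_0 + phi_1 c_1) / (1 - phi_1^2) = (3.749656 + (-0.537)(1.464)) / (1 - (-0.537)^2) = 2.963488 / 0.711631 = 4.16436.
Therefore gamma(0) = 4.1644 (to 4 decimal places).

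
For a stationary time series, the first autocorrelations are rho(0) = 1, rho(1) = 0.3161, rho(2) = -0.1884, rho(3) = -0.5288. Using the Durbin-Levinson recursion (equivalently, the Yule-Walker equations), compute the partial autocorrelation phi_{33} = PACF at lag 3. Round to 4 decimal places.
\phi_{33} = -0.4320

The PACF at lag k is phi_{kk}, the last component of the solution
to the Yule-Walker system G_k phi = r_k where
  (G_k)_{ij} = rho(|i - j|), (r_k)_i = rho(i), i,j = 1..k.
Equivalently, Durbin-Levinson gives phi_{kk} iteratively:
  phi_{11} = rho(1)
  phi_{kk} = [rho(k) - sum_{j=1..k-1} phi_{k-1,j} rho(k-j)]
            / [1 - sum_{j=1..k-1} phi_{k-1,j} rho(j)],
  phi_{k,j} = phi_{k-1,j} - phi_{kk} phi_{k-1,k-j},  j = 1..k-1.
Step k = 1:
  phi_11 = rho(1) = 0.3161.
Step k = 2:
  phi_22 = [rho(2) - phi_11 rho(1)] / [1 - phi_11 rho(1)] = [-0.1884 - (0.3161)(0.3161)] / [1 - (0.3161)(0.3161)]
         = -0.28831921 / 0.90008079 = -0.320326.
  Update: phi_21 = phi_11 - phi_22 phi_11 = 0.3161 - (-0.320326)(0.3161) = 0.417355.
Step k = 3:
  phi_33 = [rho(3) - phi_21 rho(2) - phi_22 rho(1)] / [1 - phi_21 rho(1) - phi_22 rho(2)]
    numerator   = -0.5288 - (0.417355)(-0.1884) - (-0.320326)(0.3161) = -0.34891529
    denominator = 1 - (0.417355)(0.3161) - (-0.320326)(-0.1884) = 0.80772467
  phi_33 = -0.34891529 / 0.80772467 = -0.432.
Therefore phi_{33} = -0.4320.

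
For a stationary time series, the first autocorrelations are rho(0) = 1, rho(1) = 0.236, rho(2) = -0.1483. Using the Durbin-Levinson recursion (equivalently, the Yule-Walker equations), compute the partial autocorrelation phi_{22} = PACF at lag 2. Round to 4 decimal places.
\phi_{22} = -0.2160

The PACF at lag k is phi_{kk}, the last component of the solution
to the Yule-Walker system G_k phi = r_k where
  (G_k)_{ij} = rho(|i - j|), (r_k)_i = rho(i), i,j = 1..k.
Equivalently, Durbin-Levinson gives phi_{kk} iteratively:
  phi_{11} = rho(1)
  phi_{kk} = [rho(k) - sum_{j=1..k-1} phi_{k-1,j} rho(k-j)]
            / [1 - sum_{j=1..k-1} phi_{k-1,j} rho(j)],
  phi_{k,j} = phi_{k-1,j} - phi_{kk} phi_{k-1,k-j},  j = 1..k-1.
Step k = 1:
  phi_11 = rho(1) = 0.236.
Step k = 2:
  phi_22 = [rho(2) - phi_11 rho(1)] / [1 - phi_11 rho(1)] = [-0.1483 - (0.236)(0.236)] / [1 - (0.236)(0.236)]
         = -0.203996 / 0.944304 = -0.216.
Therefore phi_{22} = -0.2160.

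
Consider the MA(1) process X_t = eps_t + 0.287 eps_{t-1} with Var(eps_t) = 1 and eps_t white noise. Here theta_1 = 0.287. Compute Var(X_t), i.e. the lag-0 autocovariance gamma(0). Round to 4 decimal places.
\gamma(0) = 1.0824

For an MA(q) process X_t = eps_t + sum_i theta_i eps_{t-i} with
Var(eps_t) = sigma^2, the variance is
  gamma(0) = sigma^2 * (1 + sum_i theta_i^2).
  sum_i theta_i^2 = (0.287)^2 = 0.082369.
  gamma(0) = 1 * (1 + 0.082369) = 1 * 1.082369 = 1.082369, which rounds to 1.0824.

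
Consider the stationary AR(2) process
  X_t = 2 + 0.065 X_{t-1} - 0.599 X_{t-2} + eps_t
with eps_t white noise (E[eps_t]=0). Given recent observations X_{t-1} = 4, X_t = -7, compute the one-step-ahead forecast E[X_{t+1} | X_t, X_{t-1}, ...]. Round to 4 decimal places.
E[X_{t+1} \mid \mathcal F_t] = -0.8510

For an AR(p) model X_t = c + sum_i phi_i X_{t-i} + eps_t, the
one-step-ahead conditional mean is
  E[X_{t+1} | X_t, ...] = c + sum_i phi_i X_{t+1-i}.
Substitute known values:
  E[X_{t+1} | ...] = 2 + (0.065) * (-7) + (-0.599) * (4)
                   = -0.8510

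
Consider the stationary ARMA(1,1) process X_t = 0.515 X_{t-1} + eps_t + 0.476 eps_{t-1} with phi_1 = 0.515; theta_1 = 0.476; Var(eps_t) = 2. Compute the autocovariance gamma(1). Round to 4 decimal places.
\gamma(1) = 3.3587

Multiply the model equation by X_{t-k} and take expectations. With theta_0 = psi_0 = 1 and psi_j the MA(infinity) weights, this gives
  gamma(k) - sum_i phi_i gamma(k-i) = c_k,
  c_k = sigma^2 * sum_{j=k..q} theta_j psi_{j-k}   (c_k = 0 for k > q),
using gamma(-m) = gamma(m).
psi-weights needed (psi_j = theta_j + sum_i phi_i psi_{j-i}):
  psi_1 = theta_1 + phi_1 = 0.476 + (0.515) = 0.991
Right-hand sides:
  c_0 = sigma^2 (1 + theta_1 psi_1) = 2 * (1 + (0.476)(0.991)) = 2 * 1.471716 = 2.943432
  c_1 = sigma^2 theta_1 = 2 * (0.476) = 0.952
  c_2 = 0
Equations for k = 0 and k = 1 (AR order 1):
  gamma(0) = phi_1 gamma(1) + c_0
  gamma(1) = phi_1 gamma(0) + c_1
Substituting the second into the first: gamma(0) (1 - phi_1^2) = c_0 + phi_1 c_1, so
  gamma(0) = (c_0 + phi_1 c_1) / (1 - phi_1^2) = (2.943432 + (0.515)(0.952)) / (1 - (0.515)^2) = 3.433712 / 0.734775 = 4.673148.
  gamma(1) = phi_1 gamma(0) + c_1 = (0.515)(4.673148) + (0.952) = 3.358671.
Therefore gamma(1) = 3.3587 (to 4 decimal places).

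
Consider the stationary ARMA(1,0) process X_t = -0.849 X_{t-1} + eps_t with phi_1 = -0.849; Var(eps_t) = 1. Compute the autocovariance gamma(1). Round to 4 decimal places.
\gamma(1) = -3.0408

Multiply the model equation by X_{t-k} and take expectations. With theta_0 = psi_0 = 1 and psi_j the MA(infinity) weights, this gives
  gamma(k) - sum_i phi_i gamma(k-i) = c_k,
  c_k = sigma^2 * sum_{j=k..q} theta_j psi_{j-k}   (c_k = 0 for k > q),
using gamma(-m) = gamma(m).
Pure AR (q = 0): c_0 = sigma^2 = 1, c_k = 0 for k >= 1.
Equations for k = 0 and k = 1 (AR order 1):
  gamma(0) = phi_1 gamma(1) + c_0
  gamma(1) = phi_1 gamma(0) + c_1
Substituting the second into the first: gamma(0) (1 - phi_1^2) = c_0 + phi_1 c_1, so
  gamma(0) = c_0 / (1 - phi_1^2) = 1 / (1 - (-0.849)^2) = 1 / 0.279199 = 3.581675.
  gamma(1) = phi_1 gamma(0) = (-0.849)(3.581675) = -3.040842.
Therefore gamma(1) = -3.0408 (to 4 decimal places).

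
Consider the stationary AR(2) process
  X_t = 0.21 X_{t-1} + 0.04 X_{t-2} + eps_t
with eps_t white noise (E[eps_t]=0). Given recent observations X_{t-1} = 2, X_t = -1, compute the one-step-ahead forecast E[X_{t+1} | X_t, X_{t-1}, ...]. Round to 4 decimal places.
E[X_{t+1} \mid \mathcal F_t] = -0.1300

For an AR(p) model X_t = c + sum_i phi_i X_{t-i} + eps_t, the
one-step-ahead conditional mean is
  E[X_{t+1} | X_t, ...] = c + sum_i phi_i X_{t+1-i}.
Substitute known values:
  E[X_{t+1} | ...] = (0.21) * (-1) + (0.04) * (2)
                   = -0.1300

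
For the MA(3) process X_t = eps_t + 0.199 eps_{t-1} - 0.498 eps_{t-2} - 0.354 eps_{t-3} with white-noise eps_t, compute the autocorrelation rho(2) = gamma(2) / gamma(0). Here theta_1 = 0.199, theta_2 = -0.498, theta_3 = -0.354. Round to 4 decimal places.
\rho(2) = -0.4023

For an MA(q) process with theta_0 = 1, the autocovariance is
  gamma(k) = sigma^2 * sum_{i=0..q-k} theta_i * theta_{i+k},
and rho(k) = gamma(k) / gamma(0). Sigma^2 cancels.
  numerator   = (1)*(-0.498) + (0.199)*(-0.354) = -0.568446.
  denominator = (1)^2 + (0.199)^2 + (-0.498)^2 + (-0.354)^2 = 1.412921.
  rho(2) = -0.568446 / 1.412921 = -0.4023.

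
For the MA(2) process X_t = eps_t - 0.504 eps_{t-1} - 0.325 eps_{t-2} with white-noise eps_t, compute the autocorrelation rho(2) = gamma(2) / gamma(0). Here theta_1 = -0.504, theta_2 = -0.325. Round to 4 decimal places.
\rho(2) = -0.2390

For an MA(q) process with theta_0 = 1, the autocovariance is
  gamma(k) = sigma^2 * sum_{i=0..q-k} theta_i * theta_{i+k},
and rho(k) = gamma(k) / gamma(0). Sigma^2 cancels.
  numerator   = (1)*(-0.325) = -0.325.
  denominator = (1)^2 + (-0.504)^2 + (-0.325)^2 = 1.359641.
  rho(2) = -0.325 / 1.359641 = -0.2390.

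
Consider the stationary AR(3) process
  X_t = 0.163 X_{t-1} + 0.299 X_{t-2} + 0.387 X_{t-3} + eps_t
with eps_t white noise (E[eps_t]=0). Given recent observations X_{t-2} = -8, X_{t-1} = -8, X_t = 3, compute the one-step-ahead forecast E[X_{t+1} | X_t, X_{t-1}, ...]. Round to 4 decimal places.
E[X_{t+1} \mid \mathcal F_t] = -4.9990

For an AR(p) model X_t = c + sum_i phi_i X_{t-i} + eps_t, the
one-step-ahead conditional mean is
  E[X_{t+1} | X_t, ...] = c + sum_i phi_i X_{t+1-i}.
Substitute known values:
  E[X_{t+1} | ...] = (0.163) * (3) + (0.299) * (-8) + (0.387) * (-8)
                   = -4.9990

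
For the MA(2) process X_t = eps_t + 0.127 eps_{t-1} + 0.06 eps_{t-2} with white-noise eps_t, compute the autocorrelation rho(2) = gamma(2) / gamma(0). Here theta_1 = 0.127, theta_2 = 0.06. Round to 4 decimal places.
\rho(2) = 0.0588

For an MA(q) process with theta_0 = 1, the autocovariance is
  gamma(k) = sigma^2 * sum_{i=0..q-k} theta_i * theta_{i+k},
and rho(k) = gamma(k) / gamma(0). Sigma^2 cancels.
  numerator   = (1)*(0.06) = 0.06.
  denominator = (1)^2 + (0.127)^2 + (0.06)^2 = 1.019729.
  rho(2) = 0.06 / 1.019729 = 0.0588.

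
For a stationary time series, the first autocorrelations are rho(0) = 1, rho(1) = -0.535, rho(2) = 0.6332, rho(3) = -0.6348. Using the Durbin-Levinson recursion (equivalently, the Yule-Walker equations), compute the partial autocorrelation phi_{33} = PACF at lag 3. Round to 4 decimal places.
\phi_{33} = -0.3681

The PACF at lag k is phi_{kk}, the last component of the solution
to the Yule-Walker system G_k phi = r_k where
  (G_k)_{ij} = rho(|i - j|), (r_k)_i = rho(i), i,j = 1..k.
Equivalently, Durbin-Levinson gives phi_{kk} iteratively:
  phi_{11} = rho(1)
  phi_{kk} = [rho(k) - sum_{j=1..k-1} phi_{k-1,j} rho(k-j)]
            / [1 - sum_{j=1..k-1} phi_{k-1,j} rho(j)],
  phi_{k,j} = phi_{k-1,j} - phi_{kk} phi_{k-1,k-j},  j = 1..k-1.
Step k = 1:
  phi_11 = rho(1) = -0.535.
Step k = 2:
  phi_22 = [rho(2) - phi_11 rho(1)] / [1 - phi_11 rho(1)] = [0.6332 - (-0.535)(-0.535)] / [1 - (-0.535)(-0.535)]
         = 0.346975 / 0.713775 = 0.486113.
  Update: phi_21 = phi_11 - phi_22 phi_11 = -0.535 - (0.486113)(-0.535) = -0.27493.
Step k = 3:
  phi_33 = [rho(3) - phi_21 rho(2) - phi_22 rho(1)] / [1 - phi_21 rho(1) - phi_22 rho(2)]
    numerator   = -0.6348 - (-0.27493)(0.6332) - (0.486113)(-0.535) = -0.20064424
    denominator = 1 - (-0.27493)(-0.535) - (0.486113)(0.6332) = 0.54510609
  phi_33 = -0.20064424 / 0.54510609 = -0.3681.
Therefore phi_{33} = -0.3681.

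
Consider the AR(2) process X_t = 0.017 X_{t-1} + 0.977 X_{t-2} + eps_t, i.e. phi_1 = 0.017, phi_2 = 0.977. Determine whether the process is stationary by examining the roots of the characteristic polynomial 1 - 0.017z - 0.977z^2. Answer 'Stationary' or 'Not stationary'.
\text{Stationary}

The AR(p) characteristic polynomial is P(z) = 1 - 0.017z - 0.977z^2.
Stationarity requires all roots to lie outside the unit circle, i.e. |z| > 1 for every root.
Set 1 + (-0.017) z + (-0.977) z^2 = 0, i.e. a z^2 + b z + c = 0 with a = -0.977, b = -0.017, c = 1.
Discriminant D = b^2 - 4ac = (-0.017)^2 - 4*(-0.977)*1 = 0.000289 - (-3.908) = 3.908289.
D >= 0, so the roots are real: z = (-b +/- sqrt(D)) / (2a) = (0.017 +/- 1.976939) / (-1.954).
  z_1 = (0.017 + 1.976939) / (-1.954) = -1.0204,   |z_1| = 1.0204.
  z_2 = (0.017 - 1.976939) / (-1.954) = 1.003,   |z_2| = 1.003.
Moduli of all roots: 1.0204, 1.0030.
All moduli strictly greater than 1? Yes.
Verdict: Stationary.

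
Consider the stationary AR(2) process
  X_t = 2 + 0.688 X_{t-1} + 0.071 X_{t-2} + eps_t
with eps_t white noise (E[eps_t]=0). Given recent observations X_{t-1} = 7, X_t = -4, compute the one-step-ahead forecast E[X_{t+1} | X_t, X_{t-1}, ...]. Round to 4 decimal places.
E[X_{t+1} \mid \mathcal F_t] = -0.2550

For an AR(p) model X_t = c + sum_i phi_i X_{t-i} + eps_t, the
one-step-ahead conditional mean is
  E[X_{t+1} | X_t, ...] = c + sum_i phi_i X_{t+1-i}.
Substitute known values:
  E[X_{t+1} | ...] = 2 + (0.688) * (-4) + (0.071) * (7)
                   = -0.2550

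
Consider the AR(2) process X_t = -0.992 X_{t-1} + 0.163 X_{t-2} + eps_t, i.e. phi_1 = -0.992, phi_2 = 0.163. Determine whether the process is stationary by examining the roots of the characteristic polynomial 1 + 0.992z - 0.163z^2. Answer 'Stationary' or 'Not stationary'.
\text{Not stationary}

The AR(p) characteristic polynomial is P(z) = 1 + 0.992z - 0.163z^2.
Stationarity requires all roots to lie outside the unit circle, i.e. |z| > 1 for every root.
Set 1 + (0.992) z + (-0.163) z^2 = 0, i.e. a z^2 + b z + c = 0 with a = -0.163, b = 0.992, c = 1.
Discriminant D = b^2 - 4ac = (0.992)^2 - 4*(-0.163)*1 = 0.984064 - (-0.652) = 1.636064.
D >= 0, so the roots are real: z = (-b +/- sqrt(D)) / (2a) = (-0.992 +/- 1.279087) / (-0.326).
  z_1 = (-0.992 + 1.279087) / (-0.326) = -0.8806,   |z_1| = 0.8806.
  z_2 = (-0.992 - 1.279087) / (-0.326) = 6.9665,   |z_2| = 6.9665.
Moduli of all roots: 0.8806, 6.9665.
All moduli strictly greater than 1? No.
Verdict: Not stationary.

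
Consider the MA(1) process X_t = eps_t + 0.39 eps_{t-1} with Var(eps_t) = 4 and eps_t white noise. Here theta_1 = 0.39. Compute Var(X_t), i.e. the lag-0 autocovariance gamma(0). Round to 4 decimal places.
\gamma(0) = 4.6084

For an MA(q) process X_t = eps_t + sum_i theta_i eps_{t-i} with
Var(eps_t) = sigma^2, the variance is
  gamma(0) = sigma^2 * (1 + sum_i theta_i^2).
  sum_i theta_i^2 = (0.39)^2 = 0.1521.
  gamma(0) = 4 * (1 + 0.1521) = 4 * 1.1521 = 4.6084.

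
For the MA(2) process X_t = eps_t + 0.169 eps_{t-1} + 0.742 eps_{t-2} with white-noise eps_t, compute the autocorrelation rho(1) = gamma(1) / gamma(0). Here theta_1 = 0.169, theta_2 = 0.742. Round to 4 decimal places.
\rho(1) = 0.1864

For an MA(q) process with theta_0 = 1, the autocovariance is
  gamma(k) = sigma^2 * sum_{i=0..q-k} theta_i * theta_{i+k},
and rho(k) = gamma(k) / gamma(0). Sigma^2 cancels.
  numerator   = (1)*(0.169) + (0.169)*(0.742) = 0.294398.
  denominator = (1)^2 + (0.169)^2 + (0.742)^2 = 1.579125.
  rho(1) = 0.294398 / 1.579125 = 0.1864.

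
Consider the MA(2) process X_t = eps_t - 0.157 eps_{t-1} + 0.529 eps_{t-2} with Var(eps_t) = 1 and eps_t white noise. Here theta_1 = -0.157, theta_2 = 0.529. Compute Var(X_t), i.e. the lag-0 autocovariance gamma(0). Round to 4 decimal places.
\gamma(0) = 1.3045

For an MA(q) process X_t = eps_t + sum_i theta_i eps_{t-i} with
Var(eps_t) = sigma^2, the variance is
  gamma(0) = sigma^2 * (1 + sum_i theta_i^2).
  sum_i theta_i^2 = (-0.157)^2 + (0.529)^2 = 0.024649 + 0.279841 = 0.30449.
  gamma(0) = 1 * (1 + 0.30449) = 1 * 1.30449 = 1.30449, which rounds to 1.3045.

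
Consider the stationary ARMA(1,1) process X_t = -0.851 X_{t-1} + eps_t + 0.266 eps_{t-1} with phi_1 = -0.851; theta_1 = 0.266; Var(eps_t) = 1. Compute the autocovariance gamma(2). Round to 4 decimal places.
\gamma(2) = 1.3965

Multiply the model equation by X_{t-k} and take expectations. With theta_0 = psi_0 = 1 and psi_j the MA(infinity) weights, this gives
  gamma(k) - sum_i phi_i gamma(k-i) = c_k,
  c_k = sigma^2 * sum_{j=k..q} theta_j psi_{j-k}   (c_k = 0 for k > q),
using gamma(-m) = gamma(m).
psi-weights needed (psi_j = theta_j + sum_i phi_i psi_{j-i}):
  psi_1 = theta_1 + phi_1 = 0.266 + (-0.851) = -0.585
Right-hand sides:
  c_0 = sigma^2 (1 + theta_1 psi_1) = 1 * (1 + (0.266)(-0.585)) = 1 * 0.84439 = 0.84439
  c_1 = sigma^2 theta_1 = 1 * (0.266) = 0.266
  c_2 = 0
Equations for k = 0 and k = 1 (AR order 1):
  gamma(0) = phi_1 gamma(1) + c_0
  gamma(1) = phi_1 gamma(0) + c_1
Substituting the second into the first: gamma(0) (1 - phi_1^2) = c_0 + phi_1 c_1, so
  gamma(0) = (c_0 + phi_1 c_1) / (1 - phi_1^2) = (0.84439 + (-0.851)(0.266)) / (1 - (-0.851)^2) = 0.618024 / 0.275799 = 2.240849.
  gamma(1) = phi_1 gamma(0) + c_1 = (-0.851)(2.240849) + (0.266) = -1.640963.
For k = 2 (> q): gamma(2) = phi_1 gamma(1) = (-0.851)(-1.640963) = 1.396459.
Therefore gamma(2) = 1.3965 (to 4 decimal places).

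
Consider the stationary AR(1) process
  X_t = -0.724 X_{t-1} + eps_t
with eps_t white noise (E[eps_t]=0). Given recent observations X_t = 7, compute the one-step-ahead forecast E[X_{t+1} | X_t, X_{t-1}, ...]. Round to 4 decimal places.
E[X_{t+1} \mid \mathcal F_t] = -5.0680

For an AR(p) model X_t = c + sum_i phi_i X_{t-i} + eps_t, the
one-step-ahead conditional mean is
  E[X_{t+1} | X_t, ...] = c + sum_i phi_i X_{t+1-i}.
Substitute known values:
  E[X_{t+1} | ...] = (-0.724) * (7)
                   = -5.0680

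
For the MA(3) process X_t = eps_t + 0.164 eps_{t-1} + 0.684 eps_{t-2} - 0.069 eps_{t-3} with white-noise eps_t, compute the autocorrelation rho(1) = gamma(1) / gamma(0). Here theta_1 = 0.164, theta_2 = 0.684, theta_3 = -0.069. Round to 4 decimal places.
\rho(1) = 0.1527

For an MA(q) process with theta_0 = 1, the autocovariance is
  gamma(k) = sigma^2 * sum_{i=0..q-k} theta_i * theta_{i+k},
and rho(k) = gamma(k) / gamma(0). Sigma^2 cancels.
  numerator   = (1)*(0.164) + (0.164)*(0.684) + (0.684)*(-0.069) = 0.22898.
  denominator = (1)^2 + (0.164)^2 + (0.684)^2 + (-0.069)^2 = 1.499513.
  rho(1) = 0.22898 / 1.499513 = 0.1527.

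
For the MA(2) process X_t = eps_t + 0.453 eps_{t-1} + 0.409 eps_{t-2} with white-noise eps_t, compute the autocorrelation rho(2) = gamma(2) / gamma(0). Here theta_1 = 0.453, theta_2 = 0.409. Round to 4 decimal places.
\rho(2) = 0.2980

For an MA(q) process with theta_0 = 1, the autocovariance is
  gamma(k) = sigma^2 * sum_{i=0..q-k} theta_i * theta_{i+k},
and rho(k) = gamma(k) / gamma(0). Sigma^2 cancels.
  numerator   = (1)*(0.409) = 0.409.
  denominator = (1)^2 + (0.453)^2 + (0.409)^2 = 1.37249.
  rho(2) = 0.409 / 1.37249 = 0.2980.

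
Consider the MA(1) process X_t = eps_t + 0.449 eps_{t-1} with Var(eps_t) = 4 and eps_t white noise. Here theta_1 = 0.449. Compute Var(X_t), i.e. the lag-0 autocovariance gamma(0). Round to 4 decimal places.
\gamma(0) = 4.8064

For an MA(q) process X_t = eps_t + sum_i theta_i eps_{t-i} with
Var(eps_t) = sigma^2, the variance is
  gamma(0) = sigma^2 * (1 + sum_i theta_i^2).
  sum_i theta_i^2 = (0.449)^2 = 0.201601.
  gamma(0) = 4 * (1 + 0.201601) = 4 * 1.201601 = 4.806404, which rounds to 4.8064.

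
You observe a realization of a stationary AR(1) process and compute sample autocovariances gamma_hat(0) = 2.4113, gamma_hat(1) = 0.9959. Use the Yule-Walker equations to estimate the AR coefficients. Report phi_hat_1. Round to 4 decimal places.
\hat\phi_{1} = 0.4130

The Yule-Walker equations for an AR(p) process read, in matrix form,
  Gamma_p phi = r_p,   with   (Gamma_p)_{ij} = gamma(|i - j|),
                       (r_p)_i = gamma(i),   i,j = 1..p.
Substitute the sample gammas (Toeplitz matrix and right-hand side of size 1):
  Gamma_p = [[2.4113]]
  r_p     = [0.9959]
With p = 1 this is the single equation gamma(0) phi_1 = gamma(1):
  phi_hat_1 = gamma(1) / gamma(0) = 0.9959 / 2.4113 = 0.4130.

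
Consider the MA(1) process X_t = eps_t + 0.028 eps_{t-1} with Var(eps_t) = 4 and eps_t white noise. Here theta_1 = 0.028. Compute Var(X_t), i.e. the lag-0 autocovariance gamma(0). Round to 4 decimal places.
\gamma(0) = 4.0031

For an MA(q) process X_t = eps_t + sum_i theta_i eps_{t-i} with
Var(eps_t) = sigma^2, the variance is
  gamma(0) = sigma^2 * (1 + sum_i theta_i^2).
  sum_i theta_i^2 = (0.028)^2 = 0.000784.
  gamma(0) = 4 * (1 + 0.000784) = 4 * 1.000784 = 4.003136, which rounds to 4.0031.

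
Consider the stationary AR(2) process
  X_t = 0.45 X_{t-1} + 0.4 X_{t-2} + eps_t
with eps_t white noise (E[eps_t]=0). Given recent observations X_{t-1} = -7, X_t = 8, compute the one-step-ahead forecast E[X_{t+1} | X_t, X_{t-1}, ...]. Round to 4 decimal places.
E[X_{t+1} \mid \mathcal F_t] = 0.8000

For an AR(p) model X_t = c + sum_i phi_i X_{t-i} + eps_t, the
one-step-ahead conditional mean is
  E[X_{t+1} | X_t, ...] = c + sum_i phi_i X_{t+1-i}.
Substitute known values:
  E[X_{t+1} | ...] = (0.45) * (8) + (0.4) * (-7)
                   = 0.8000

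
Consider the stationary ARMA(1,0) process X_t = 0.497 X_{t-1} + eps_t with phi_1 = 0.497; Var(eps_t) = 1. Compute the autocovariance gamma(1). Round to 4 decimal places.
\gamma(1) = 0.6600

Multiply the model equation by X_{t-k} and take expectations. With theta_0 = psi_0 = 1 and psi_j the MA(infinity) weights, this gives
  gamma(k) - sum_i phi_i gamma(k-i) = c_k,
  c_k = sigma^2 * sum_{j=k..q} theta_j psi_{j-k}   (c_k = 0 for k > q),
using gamma(-m) = gamma(m).
Pure AR (q = 0): c_0 = sigma^2 = 1, c_k = 0 for k >= 1.
Equations for k = 0 and k = 1 (AR order 1):
  gamma(0) = phi_1 gamma(1) + c_0
  gamma(1) = phi_1 gamma(0) + c_1
Substituting the second into the first: gamma(0) (1 - phi_1^2) = c_0 + phi_1 c_1, so
  gamma(0) = c_0 / (1 - phi_1^2) = 1 / (1 - (0.497)^2) = 1 / 0.752991 = 1.328037.
  gamma(1) = phi_1 gamma(0) = (0.497)(1.328037) = 0.660034.
Therefore gamma(1) = 0.6600 (to 4 decimal places).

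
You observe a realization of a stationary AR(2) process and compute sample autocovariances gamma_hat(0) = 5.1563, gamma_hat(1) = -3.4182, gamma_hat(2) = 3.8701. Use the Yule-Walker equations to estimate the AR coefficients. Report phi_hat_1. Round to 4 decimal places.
\hat\phi_{1} = -0.2950

The Yule-Walker equations for an AR(p) process read, in matrix form,
  Gamma_p phi = r_p,   with   (Gamma_p)_{ij} = gamma(|i - j|),
                       (r_p)_i = gamma(i),   i,j = 1..p.
Substitute the sample gammas (Toeplitz matrix and right-hand side of size 2):
  Gamma_p = [[5.1563, -3.4182], [-3.4182, 5.1563]]
  r_p     = [-3.4182, 3.8701]
Written out:
  5.1563 phi_1 - 3.4182 phi_2 = -3.4182
  -3.4182 phi_1 + 5.1563 phi_2 = 3.8701
Solve by Cramer's rule:
  det = gamma(0)^2 - gamma(1)^2 = (5.1563)^2 - (-3.4182)^2 = 26.58742969 - 11.68409124 = 14.90333845
  phi_hat_1 = [gamma(1) gamma(0) - gamma(1) gamma(2)] / det = [(-3.4182)(5.1563) - (-3.4182)(3.8701)] / 14.90333845 = -4.39648884 / 14.90333845 = -0.295
  phi_hat_2 = [gamma(0) gamma(2) - gamma(1)^2] / det = [(5.1563)(3.8701) - (-3.4182)^2] / 14.90333845 = 8.27130539 / 14.90333845 = 0.555
So phi_hat = [-0.2950, 0.5550].
Therefore phi_hat_1 = -0.2950.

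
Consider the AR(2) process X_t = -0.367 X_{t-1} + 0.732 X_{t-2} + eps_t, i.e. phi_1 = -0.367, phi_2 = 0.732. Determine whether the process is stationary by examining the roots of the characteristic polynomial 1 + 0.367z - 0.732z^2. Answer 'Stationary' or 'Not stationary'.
\text{Not stationary}

The AR(p) characteristic polynomial is P(z) = 1 + 0.367z - 0.732z^2.
Stationarity requires all roots to lie outside the unit circle, i.e. |z| > 1 for every root.
Set 1 + (0.367) z + (-0.732) z^2 = 0, i.e. a z^2 + b z + c = 0 with a = -0.732, b = 0.367, c = 1.
Discriminant D = b^2 - 4ac = (0.367)^2 - 4*(-0.732)*1 = 0.134689 - (-2.928) = 3.062689.
D >= 0, so the roots are real: z = (-b +/- sqrt(D)) / (2a) = (-0.367 +/- 1.750054) / (-1.464).
  z_1 = (-0.367 + 1.750054) / (-1.464) = -0.9447,   |z_1| = 0.9447.
  z_2 = (-0.367 - 1.750054) / (-1.464) = 1.4461,   |z_2| = 1.4461.
Moduli of all roots: 0.9447, 1.4461.
All moduli strictly greater than 1? No.
Verdict: Not stationary.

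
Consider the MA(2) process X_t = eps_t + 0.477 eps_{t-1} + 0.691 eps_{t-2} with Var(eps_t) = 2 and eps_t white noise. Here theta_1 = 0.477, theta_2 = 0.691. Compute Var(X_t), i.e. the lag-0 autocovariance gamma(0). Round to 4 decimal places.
\gamma(0) = 3.4100

For an MA(q) process X_t = eps_t + sum_i theta_i eps_{t-i} with
Var(eps_t) = sigma^2, the variance is
  gamma(0) = sigma^2 * (1 + sum_i theta_i^2).
  sum_i theta_i^2 = (0.477)^2 + (0.691)^2 = 0.227529 + 0.477481 = 0.70501.
  gamma(0) = 2 * (1 + 0.70501) = 2 * 1.70501 = 3.41002, which rounds to 3.4100.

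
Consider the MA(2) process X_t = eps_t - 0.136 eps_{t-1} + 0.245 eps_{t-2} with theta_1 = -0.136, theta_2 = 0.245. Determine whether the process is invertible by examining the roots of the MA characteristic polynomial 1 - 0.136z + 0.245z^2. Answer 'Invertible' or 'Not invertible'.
\text{Invertible}

The MA(q) characteristic polynomial is P(z) = 1 - 0.136z + 0.245z^2.
Invertibility requires all roots to lie outside the unit circle, i.e. |z| > 1 for every root.
Set 1 + (-0.136) z + (0.245) z^2 = 0, i.e. a z^2 + b z + c = 0 with a = 0.245, b = -0.136, c = 1.
Discriminant D = b^2 - 4ac = (-0.136)^2 - 4*(0.245)*1 = 0.018496 - (0.98) = -0.961504.
D < 0, so the roots are the complex-conjugate pair z = (-b +/- i sqrt(-D)) / (2a) = 0.2776 +/- 2.0011i.
For a conjugate pair |z|^2 = z * conj(z) = (product of roots) = c/a = 1/(0.245) = 4.081633, so |z| = sqrt(4.081633) = 2.0203 for both roots.
Moduli of all roots: 2.0203, 2.0203.
All moduli strictly greater than 1? Yes.
Verdict: Invertible.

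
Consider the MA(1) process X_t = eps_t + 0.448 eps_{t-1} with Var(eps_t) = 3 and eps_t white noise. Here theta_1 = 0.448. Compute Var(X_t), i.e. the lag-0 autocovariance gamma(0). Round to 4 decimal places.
\gamma(0) = 3.6021

For an MA(q) process X_t = eps_t + sum_i theta_i eps_{t-i} with
Var(eps_t) = sigma^2, the variance is
  gamma(0) = sigma^2 * (1 + sum_i theta_i^2).
  sum_i theta_i^2 = (0.448)^2 = 0.200704.
  gamma(0) = 3 * (1 + 0.200704) = 3 * 1.200704 = 3.602112, which rounds to 3.6021.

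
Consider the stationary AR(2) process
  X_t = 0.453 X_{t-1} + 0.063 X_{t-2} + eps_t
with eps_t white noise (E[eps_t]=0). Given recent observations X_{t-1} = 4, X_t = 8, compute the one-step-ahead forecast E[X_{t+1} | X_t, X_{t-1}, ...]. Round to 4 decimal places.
E[X_{t+1} \mid \mathcal F_t] = 3.8760

For an AR(p) model X_t = c + sum_i phi_i X_{t-i} + eps_t, the
one-step-ahead conditional mean is
  E[X_{t+1} | X_t, ...] = c + sum_i phi_i X_{t+1-i}.
Substitute known values:
  E[X_{t+1} | ...] = (0.453) * (8) + (0.063) * (4)
                   = 3.8760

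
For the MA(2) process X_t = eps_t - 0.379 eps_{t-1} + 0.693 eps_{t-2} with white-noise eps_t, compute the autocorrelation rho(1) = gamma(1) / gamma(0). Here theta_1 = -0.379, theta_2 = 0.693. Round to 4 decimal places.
\rho(1) = -0.3951

For an MA(q) process with theta_0 = 1, the autocovariance is
  gamma(k) = sigma^2 * sum_{i=0..q-k} theta_i * theta_{i+k},
and rho(k) = gamma(k) / gamma(0). Sigma^2 cancels.
  numerator   = (1)*(-0.379) + (-0.379)*(0.693) = -0.641647.
  denominator = (1)^2 + (-0.379)^2 + (0.693)^2 = 1.62389.
  rho(1) = -0.641647 / 1.62389 = -0.3951.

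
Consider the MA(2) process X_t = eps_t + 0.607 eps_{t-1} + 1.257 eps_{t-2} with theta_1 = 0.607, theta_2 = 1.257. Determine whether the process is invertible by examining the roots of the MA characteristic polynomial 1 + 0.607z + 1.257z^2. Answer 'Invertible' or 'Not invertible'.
\text{Not invertible}

The MA(q) characteristic polynomial is P(z) = 1 + 0.607z + 1.257z^2.
Invertibility requires all roots to lie outside the unit circle, i.e. |z| > 1 for every root.
Set 1 + (0.607) z + (1.257) z^2 = 0, i.e. a z^2 + b z + c = 0 with a = 1.257, b = 0.607, c = 1.
Discriminant D = b^2 - 4ac = (0.607)^2 - 4*(1.257)*1 = 0.368449 - (5.028) = -4.659551.
D < 0, so the roots are the complex-conjugate pair z = (-b +/- i sqrt(-D)) / (2a) = -0.2414 +/- 0.8586i.
For a conjugate pair |z|^2 = z * conj(z) = (product of roots) = c/a = 1/(1.257) = 0.795545, so |z| = sqrt(0.795545) = 0.8919 for both roots.
Moduli of all roots: 0.8919, 0.8919.
All moduli strictly greater than 1? No.
Verdict: Not invertible.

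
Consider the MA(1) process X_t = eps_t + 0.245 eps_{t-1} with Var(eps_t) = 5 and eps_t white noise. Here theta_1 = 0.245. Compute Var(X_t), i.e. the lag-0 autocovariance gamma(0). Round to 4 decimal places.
\gamma(0) = 5.3001

For an MA(q) process X_t = eps_t + sum_i theta_i eps_{t-i} with
Var(eps_t) = sigma^2, the variance is
  gamma(0) = sigma^2 * (1 + sum_i theta_i^2).
  sum_i theta_i^2 = (0.245)^2 = 0.060025.
  gamma(0) = 5 * (1 + 0.060025) = 5 * 1.060025 = 5.300125, which rounds to 5.3001.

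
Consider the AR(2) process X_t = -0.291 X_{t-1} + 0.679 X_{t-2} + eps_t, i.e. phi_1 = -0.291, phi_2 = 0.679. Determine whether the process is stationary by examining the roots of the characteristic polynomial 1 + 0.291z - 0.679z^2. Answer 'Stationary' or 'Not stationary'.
\text{Stationary}

The AR(p) characteristic polynomial is P(z) = 1 + 0.291z - 0.679z^2.
Stationarity requires all roots to lie outside the unit circle, i.e. |z| > 1 for every root.
Set 1 + (0.291) z + (-0.679) z^2 = 0, i.e. a z^2 + b z + c = 0 with a = -0.679, b = 0.291, c = 1.
Discriminant D = b^2 - 4ac = (0.291)^2 - 4*(-0.679)*1 = 0.084681 - (-2.716) = 2.800681.
D >= 0, so the roots are real: z = (-b +/- sqrt(D)) / (2a) = (-0.291 +/- 1.673524) / (-1.358).
  z_1 = (-0.291 + 1.673524) / (-1.358) = -1.0181,   |z_1| = 1.0181.
  z_2 = (-0.291 - 1.673524) / (-1.358) = 1.4466,   |z_2| = 1.4466.
Moduli of all roots: 1.0181, 1.4466.
All moduli strictly greater than 1? Yes.
Verdict: Stationary.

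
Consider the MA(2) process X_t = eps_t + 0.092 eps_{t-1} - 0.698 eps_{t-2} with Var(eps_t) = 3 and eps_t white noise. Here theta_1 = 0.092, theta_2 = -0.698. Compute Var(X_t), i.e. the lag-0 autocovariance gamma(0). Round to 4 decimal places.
\gamma(0) = 4.4870

For an MA(q) process X_t = eps_t + sum_i theta_i eps_{t-i} with
Var(eps_t) = sigma^2, the variance is
  gamma(0) = sigma^2 * (1 + sum_i theta_i^2).
  sum_i theta_i^2 = (0.092)^2 + (-0.698)^2 = 0.008464 + 0.487204 = 0.495668.
  gamma(0) = 3 * (1 + 0.495668) = 3 * 1.495668 = 4.487004, which rounds to 4.4870.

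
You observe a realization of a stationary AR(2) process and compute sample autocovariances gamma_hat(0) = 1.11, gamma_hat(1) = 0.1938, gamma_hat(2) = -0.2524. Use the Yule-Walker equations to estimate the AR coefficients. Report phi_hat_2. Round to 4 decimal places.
\hat\phi_{2} = -0.2660

The Yule-Walker equations for an AR(p) process read, in matrix form,
  Gamma_p phi = r_p,   with   (Gamma_p)_{ij} = gamma(|i - j|),
                       (r_p)_i = gamma(i),   i,j = 1..p.
Substitute the sample gammas (Toeplitz matrix and right-hand side of size 2):
  Gamma_p = [[1.11, 0.1938], [0.1938, 1.11]]
  r_p     = [0.1938, -0.2524]
Written out:
  1.11 phi_1 + 0.1938 phi_2 = 0.1938
  0.1938 phi_1 + 1.11 phi_2 = -0.2524
Solve by Cramer's rule:
  det = gamma(0)^2 - gamma(1)^2 = (1.11)^2 - (0.1938)^2 = 1.2321 - 0.03755844 = 1.19454156
  phi_hat_1 = [gamma(1) gamma(0) - gamma(1) gamma(2)] / det = [(0.1938)(1.11) - (0.1938)(-0.2524)] / 1.19454156 = 0.26403312 / 1.19454156 = 0.221
  phi_hat_2 = [gamma(0) gamma(2) - gamma(1)^2] / det = [(1.11)(-0.2524) - (0.1938)^2] / 1.19454156 = -0.31772244 / 1.19454156 = -0.266
So phi_hat = [0.2210, -0.2660].
Therefore phi_hat_2 = -0.2660.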